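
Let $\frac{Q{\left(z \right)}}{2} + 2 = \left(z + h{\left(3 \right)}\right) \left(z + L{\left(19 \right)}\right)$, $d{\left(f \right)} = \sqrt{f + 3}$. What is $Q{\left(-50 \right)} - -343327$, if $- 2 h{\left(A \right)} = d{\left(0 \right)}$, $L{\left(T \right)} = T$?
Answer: $346423 + 31 \sqrt{3} \approx 3.4648 \cdot 10^{5}$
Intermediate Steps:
$d{\left(f \right)} = \sqrt{3 + f}$
$h{\left(A \right)} = - \frac{\sqrt{3}}{2}$ ($h{\left(A \right)} = - \frac{\sqrt{3 + 0}}{2} = - \frac{\sqrt{3}}{2}$)
$Q{\left(z \right)} = -4 + 2 \left(19 + z\right) \left(z - \frac{\sqrt{3}}{2}\right)$ ($Q{\left(z \right)} = -4 + 2 \left(z - \frac{\sqrt{3}}{2}\right) \left(z + 19\right) = -4 + 2 \left(z - \frac{\sqrt{3}}{2}\right) \left(19 + z\right) = -4 + 2 \left(19 + z\right) \left(z - \frac{\sqrt{3}}{2}\right)$)
$Q{\left(-50 \right)} - -343327 = \left(-4 - 19 \sqrt{3} + 2 \left(-50\right)^{2} + 38 \left(-50\right) - - 50 \sqrt{3}\right) - -343327 = \left(-4 - 19 \sqrt{3} + 2 \cdot 2500 - 1900 + 50 \sqrt{3}\right) + 343327 = \left(-4 - 19 \sqrt{3} + 5000 - 1900 + 50 \sqrt{3}\right) + 343327 = \left(3096 + 31 \sqrt{3}\right) + 343327 = 346423 + 31 \sqrt{3}$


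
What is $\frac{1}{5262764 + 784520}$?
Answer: $\frac{1}{6047284} \approx 1.6536 \cdot 10^{-7}$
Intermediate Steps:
$\frac{1}{5262764 + 784520} = \frac{1}{6047284}$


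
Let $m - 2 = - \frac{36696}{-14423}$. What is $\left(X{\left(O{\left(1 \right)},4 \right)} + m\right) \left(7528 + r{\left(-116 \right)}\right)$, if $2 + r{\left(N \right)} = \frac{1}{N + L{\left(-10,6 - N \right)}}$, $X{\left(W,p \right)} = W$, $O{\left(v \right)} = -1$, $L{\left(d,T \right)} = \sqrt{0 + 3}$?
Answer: $\frac{5175653674278}{194032619} - \frac{51119 \sqrt{3}}{194032619} \approx 26674.0$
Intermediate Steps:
$L{\left(d,T \right)} = \sqrt{3}$
$m = \frac{65542}{14423}$ ($m = 2 - \frac{36696}{-14423} = 2 - - \frac{36696}{14423} = 2 + \frac{36696}{14423} = \frac{65542}{14423} \approx 4.5443$)
$r{\left(N \right)} = -2 + \frac{1}{N + \sqrt{3}}$
$\left(X{\left(O{\left(1 \right)},4 \right)} + m\right) \left(7528 + r{\left(-116 \right)}\right) = \left(-1 + \frac{65542}{14423}\right) \left(7528 + \frac{1 - -232 - 2 \sqrt{3}}{-116 + \sqrt{3}}\right) = \frac{51119 \left(7528 + \frac{1 + 232 - 2 \sqrt{3}}{-116 + \sqrt{3}}\right)}{14423} = \frac{51119 \left(7528 + \frac{233 - 2 \sqrt{3}}{-116 + \sqrt{3}}\right)}{14423} = \frac{384823832}{14423} + \frac{51119 \left(233 - 2 \sqrt{3}\right)}{14423 \left(-116 + \sqrt{3}\right)}$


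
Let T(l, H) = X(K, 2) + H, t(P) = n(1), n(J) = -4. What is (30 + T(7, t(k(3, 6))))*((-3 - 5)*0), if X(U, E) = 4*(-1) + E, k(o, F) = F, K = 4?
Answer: 0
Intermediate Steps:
t(P) = -4
X(U, E) = -4 + E
T(l, H) = -2 + H (T(l, H) = (-4 + 2) + H = -2 + H)
(30 + T(7, t(k(3, 6))))*((-3 - 5)*0) = (30 + (-2 - 4))*((-3 - 5)*0) = (30 - 6)*(-8*0) = 24*0 = 0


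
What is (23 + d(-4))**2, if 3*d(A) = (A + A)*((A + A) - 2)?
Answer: 22201/9 ≈ 2466.8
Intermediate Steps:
d(A) = 2*A*(-2 + 2*A)/3 (d(A) = ((A + A)*((A + A) - 2))/3 = ((2*A)*(2*A - 2))/3 = ((2*A)*(-2 + 2*A))/3 = (2*A*(-2 + 2*A))/3 = 2*A*(-2 + 2*A)/3)
(23 + d(-4))**2 = (23 + (4/3)*(-4)*(-1 - 4))**2 = (23 + (4/3)*(-4)*(-5))**2 = (23 + 80/3)**2 = (149/3)**2 = 22201/9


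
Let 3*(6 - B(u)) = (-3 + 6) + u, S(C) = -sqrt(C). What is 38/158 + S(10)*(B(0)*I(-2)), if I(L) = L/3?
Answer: 19/79 + 10*sqrt(10)/3 ≈ 10.781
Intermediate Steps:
B(u) = 5 - u/3 (B(u) = 6 - ((-3 + 6) + u)/3 = 6 - (3 + u)/3 = 6 + (-1 - u/3) = 5 - u/3)
I(L) = L/3 (I(L) = L*(1/3) = L/3)
38/158 + S(10)*(B(0)*I(-2)) = 38/158 + (-sqrt(10))*((5 - 1/3*0)*((1/3)*(-2))) = 38*(1/158) + (-sqrt(10))*((5 + 0)*(-2/3)) = 19/79 + (-sqrt(10))*(5*(-2/3)) = 19/79 - sqrt(10)*(-10/3) = 19/79 + 10*sqrt(10)/3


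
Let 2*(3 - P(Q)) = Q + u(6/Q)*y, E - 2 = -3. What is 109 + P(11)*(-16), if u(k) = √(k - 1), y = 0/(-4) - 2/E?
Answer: 149 + 16*I*√55/11 ≈ 149.0 + 10.787*I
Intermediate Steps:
E = -1 (E = 2 - 3 = -1)
y = 2 (y = 0/(-4) - 2/(-1) = 0*(-¼) - 2*(-1) = 0 + 2 = 2)
u(k) = √(-1 + k)
P(Q) = 3 - √(-1 + 6/Q) - Q/2 (P(Q) = 3 - (Q + √(-1 + 6/Q)*2)/2 = 3 - (Q + 2*√(-1 + 6/Q))/2 = 3 + (-√(-1 + 6/Q) - Q/2) = 3 - √(-1 + 6/Q) - Q/2)
109 + P(11)*(-16) = 109 + (3 - √(-1 + 6/11) - ½*11)*(-16) = 109 + (3 - √(-1 + 6*(1/11)) - 11/2)*(-16) = 109 + (3 - √(-1 + 6/11) - 11/2)*(-16) = 109 + (3 - √(-5/11) - 11/2)*(-16) = 109 + (3 - I*√55/11 - 11/2)*(-16) = 109 + (-5/2 - I*√55/11)*(-16) = 109 + (40 + 16*I*√55/11) = 149 + 16*I*√55/11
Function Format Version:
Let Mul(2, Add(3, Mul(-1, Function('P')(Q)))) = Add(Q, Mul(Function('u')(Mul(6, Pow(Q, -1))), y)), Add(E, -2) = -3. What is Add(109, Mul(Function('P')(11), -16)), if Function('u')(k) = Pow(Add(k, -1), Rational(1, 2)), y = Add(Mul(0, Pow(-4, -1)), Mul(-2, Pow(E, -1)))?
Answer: Add(149, Mul(Rational(16, 11), I, Pow(55, Rational(1, 2)))) ≈ Add(149.00, Mul(10.787, I))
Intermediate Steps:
E = -1 (E = Add(2, -3) = -1)
y = 2 (y = Add(Mul(0, Pow(-4, -1)), Mul(-2, Pow(-1, -1))) = Add(Mul(0, Rational(-1, 4)), Mul(-2, -1)) = Add(0, 2) = 2)
Function('u')(k) = Pow(Add(-1, k), Rational(1, 2))
Function('P')(Q) = Add(3, Mul(-1, Pow(Add(-1, Mul(6, Pow(Q, -1))), Rational(1, 2))), Mul(Rational(-1, 2), Q)) (Function('P')(Q) = Add(3, Mul(Rational(-1, 2), Add(Q, Mul(Pow(Add(-1, Mul(6, Pow(Q, -1))), Rational(1, 2)), 2)))) = Add(3, Mul(Rational(-1, 2), Add(Q, Mul(2, Pow(Add(-1, Mul(6, Pow(Q, -1))), Rational(1, 2)))))) = Add(3, Add(Mul(-1, Pow(Add(-1, Mul(6, Pow(Q, -1))), Rational(1, 2))), Mul(Rational(-1, 2), Q))) = Add(3, Mul(-1, Pow(Add(-1, Mul(6, Pow(Q, -1))), Rational(1, 2))), Mul(Rational(-1, 2), Q)))
Add(109, Mul(Function('P')(11), -16)) = Add(109, Mul(Add(3, Mul(-1, Pow(Add(-1, Mul(6, Pow(11, -1))), Rational(1, 2))), Mul(Rational(-1, 2), 11)), -16)) = Add(109, Mul(Add(3, Mul(-1, Pow(Add(-1, Mul(6, Rational(1, 11))), Rational(1, 2))), Rational(-11, 2)), -16)) = Add(109, Mul(Add(3, Mul(-1, Pow(Add(-1, Rational(6, 11)), Rational(1, 2))), Rational(-11, 2)), -16)) = Add(109, Mul(Add(3, Mul(-1, Pow(Rational(-5, 11), Rational(1, 2))), Rational(-11, 2)), -16)) = Add(109, Mul(Add(3, Mul(-1, Mul(Rational(1, 11), I, Pow(55, Rational(1, 2)))), Rational(-11, 2)), -16)) = Add(109, Mul(Add(3, Mul(Rational(-1, 11), I, Pow(55, Rational(1, 2))), Rational(-11, 2)), -16)) = Add(109, Mul(Add(Rational(-5, 2), Mul(Rational(-1, 11), I, Pow(55, Rational(1, 2)))), -16)) = Add(109, Add(40, Mul(Rational(16, 11), I, Pow(55, Rational(1, 2))))) = Add(149, Mul(Rational(16, 11), I, Pow(55, Rational(1, 2))))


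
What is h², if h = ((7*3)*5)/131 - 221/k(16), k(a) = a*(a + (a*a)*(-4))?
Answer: 2966630756881/4463788621824 ≈ 0.66460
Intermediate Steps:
k(a) = a*(a - 4*a²) (k(a) = a*(a + a²*(-4)) = a*(a - 4*a²))
h = 1722391/2112768 (h = ((7*3)*5)/131 - 221*1/(256*(1 - 4*16)) = (21*5)*(1/131) - 221*1/(256*(1 - 64)) = 105*(1/131) - 221/(256*(-63)) = 105/131 - 221/(-16128) = 105/131 - 221*(-1/16128) = 105/131 + 221/16128 = 1722391/2112768 ≈ 0.81523)
h² = (1722391/2112768)² = 2966630756881/4463788621824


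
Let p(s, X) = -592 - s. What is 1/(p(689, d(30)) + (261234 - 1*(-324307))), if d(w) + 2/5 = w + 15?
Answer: 1/584260 ≈ 1.7116e-6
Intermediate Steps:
d(w) = 73/5 + w (d(w) = -⅖ + (w + 15) = -⅖ + (15 + w) = 73/5 + w)
1/(p(689, d(30)) + (261234 - 1*(-324307))) = 1/((-592 - 1*689) + (261234 - 1*(-324307))) = 1/((-592 - 689) + (261234 + 324307)) = 1/(-1281 + 585541) = 1/584260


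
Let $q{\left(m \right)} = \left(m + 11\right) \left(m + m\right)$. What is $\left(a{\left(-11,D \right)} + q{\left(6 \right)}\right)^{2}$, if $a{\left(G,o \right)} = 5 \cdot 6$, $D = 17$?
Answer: $54756$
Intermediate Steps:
$q{\left(m \right)} = 2 m \left(11 + m\right)$ ($q{\left(m \right)} = \left(11 + m\right) 2 m = 2 m \left(11 + m\right)$)
$a{\left(G,o \right)} = 30$
$\left(a{\left(-11,D \right)} + q{\left(6 \right)}\right)^{2} = \left(30 + 2 \cdot 6 \left(11 + 6\right)\right)^{2} = \left(30 + 2 \cdot 6 \cdot 17\right)^{2} = \left(30 + 204\right)^{2} = 234^{2} = 54756$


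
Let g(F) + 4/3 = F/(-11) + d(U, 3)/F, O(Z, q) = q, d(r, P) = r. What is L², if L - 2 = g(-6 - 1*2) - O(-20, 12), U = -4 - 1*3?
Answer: 6599761/69696 ≈ 94.693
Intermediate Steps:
U = -7 (U = -4 - 3 = -7)
g(F) = -4/3 - 7/F - F/11 (g(F) = -4/3 + (F/(-11) - 7/F) = -4/3 + (F*(-1/11) - 7/F) = -4/3 + (-F/11 - 7/F) = -4/3 + (-7/F - F/11) = -4/3 - 7/F - F/11)
L = -2569/264 (L = 2 + ((-4/3 - 7/(-6 - 1*2) - (-6 - 1*2)/11) - 1*12) = 2 + ((-4/3 - 7/(-6 - 2) - (-6 - 2)/11) - 12) = 2 + ((-4/3 - 7/(-8) - 1/11*(-8)) - 12) = 2 + ((-4/3 - 7*(-⅛) + 8/11) - 12) = 2 + ((-4/3 + 7/8 + 8/11) - 12) = 2 + (71/264 - 12) = 2 - 3097/264 = -2569/264 ≈ -9.7311)
L² = (-2569/264)² = 6599761/69696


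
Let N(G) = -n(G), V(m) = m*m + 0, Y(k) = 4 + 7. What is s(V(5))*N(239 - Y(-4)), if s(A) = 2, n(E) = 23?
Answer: -46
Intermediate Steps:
Y(k) = 11
V(m) = m² (V(m) = m² + 0 = m²)
N(G) = -23 (N(G) = -1*23 = -23)
s(V(5))*N(239 - Y(-4)) = 2*(-23) = -46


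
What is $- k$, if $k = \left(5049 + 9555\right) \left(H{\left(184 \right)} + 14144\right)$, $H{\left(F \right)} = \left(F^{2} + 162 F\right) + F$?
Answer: $-1138995168$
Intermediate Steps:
$H{\left(F \right)} = F^{2} + 163 F$
$k = 1138995168$ ($k = \left(5049 + 9555\right) \left(184 \left(163 + 184\right) + 14144\right) = 14604 \left(184 \cdot 347 + 14144\right) = 14604 \left(63848 + 14144\right) = 14604 \cdot 77992 = 1138995168$)
$- k = \left(-1\right) 1138995168 = -1138995168$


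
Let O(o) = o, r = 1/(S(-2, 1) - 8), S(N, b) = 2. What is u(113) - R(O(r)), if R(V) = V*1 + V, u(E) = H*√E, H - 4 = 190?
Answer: ⅓ + 194*√113 ≈ 2062.6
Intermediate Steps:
H = 194 (H = 4 + 190 = 194)
u(E) = 194*√E
r = -⅙ (r = 1/(2 - 8) = 1/(-6) = -⅙ ≈ -0.16667)
R(V) = 2*V (R(V) = V + V = 2*V)
u(113) - R(O(r)) = 194*√113 - 2*(-1)/6 = 194*√113 - 1*(-⅓) = 194*√113 + ⅓ = ⅓ + 194*√113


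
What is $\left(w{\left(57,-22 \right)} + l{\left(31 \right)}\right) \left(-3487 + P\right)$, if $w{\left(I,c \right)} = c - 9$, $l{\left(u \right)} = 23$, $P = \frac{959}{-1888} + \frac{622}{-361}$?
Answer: $\frac{2378148151}{85196} \approx 27914.0$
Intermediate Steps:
$P = - \frac{1520535}{681568}$ ($P = 959 \left(- \frac{1}{1888}\right) + 622 \left(- \frac{1}{361}\right) = - \frac{959}{1888} - \frac{622}{361} = - \frac{1520535}{681568} \approx -2.2309$)
$w{\left(I,c \right)} = -9 + c$ ($w{\left(I,c \right)} = c - 9 = -9 + c$)
$\left(w{\left(57,-22 \right)} + l{\left(31 \right)}\right) \left(-3487 + P\right) = \left(\left(-9 - 22\right) + 23\right) \left(-3487 - \frac{1520535}{681568}\right) = \left(-31 + 23\right) \left(- \frac{2378148151}{681568}\right) = \left(-8\right) \left(- \frac{2378148151}{681568}\right) = \frac{2378148151}{85196}$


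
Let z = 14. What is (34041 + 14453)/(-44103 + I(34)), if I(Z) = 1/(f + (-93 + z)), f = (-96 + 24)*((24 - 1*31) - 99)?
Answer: -183137591/166554979 ≈ -1.0996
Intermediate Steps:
f = 7632 (f = -72*((24 - 31) - 99) = -72*(-7 - 99) = -72*(-106) = 7632)
I(Z) = 1/7553 (I(Z) = 1/(7632 + (-93 + 14)) = 1/(7632 - 79) = 1/7553)
(34041 + 14453)/(-44103 + I(34)) = (34041 + 14453)/(-44103 + 1/7553) = 48494/(-333109958/7553) = 48494*(-7553/333109958) = -183137591/166554979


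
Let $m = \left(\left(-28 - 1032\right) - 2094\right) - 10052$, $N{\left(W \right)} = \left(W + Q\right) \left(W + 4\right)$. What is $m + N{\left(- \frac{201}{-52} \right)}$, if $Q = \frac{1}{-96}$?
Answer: $- \frac{855048877}{64896} \approx -13176.0$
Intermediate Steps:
$Q = - \frac{1}{96} \approx -0.010417$
$N{\left(W \right)} = \left(4 + W\right) \left(- \frac{1}{96} + W\right)$ ($N{\left(W \right)} = \left(W - \frac{1}{96}\right) \left(W + 4\right) = \left(- \frac{1}{96} + W\right) \left(4 + W\right) = \left(4 + W\right) \left(- \frac{1}{96} + W\right)$)
$m = -13206$ ($m = \left(\left(-28 - 1032\right) - 2094\right) - 10052 = \left(-1060 - 2094\right) - 10052 = -3154 - 10052 = -13206$)
$m + N{\left(- \frac{201}{-52} \right)} = -13206 + \left(- \frac{1}{24} + \left(- \frac{201}{-52}\right)^{2} + \frac{383 \left(- \frac{201}{-52}\right)}{96}\right) = -13206 + \left(- \frac{1}{24} + \left(\left(-201\right) \left(- \frac{1}{52}\right)\right)^{2} + \frac{383 \left(\left(-201\right) \left(- \frac{1}{52}\right)\right)}{96}\right) = -13206 + \left(- \frac{1}{24} + \left(\frac{201}{52}\right)^{2} + \frac{383}{96} \cdot \frac{201}{52}\right) = -13206 + \left(- \frac{1}{24} + \frac{40401}{2704} + \frac{25661}{1664}\right) = -13206 + \frac{1967699}{64896} = - \frac{855048877}{64896}$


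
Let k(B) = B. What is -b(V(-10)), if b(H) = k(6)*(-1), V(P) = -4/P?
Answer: 6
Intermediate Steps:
b(H) = -6 (b(H) = 6*(-1) = -6)
-b(V(-10)) = -1*(-6) = 6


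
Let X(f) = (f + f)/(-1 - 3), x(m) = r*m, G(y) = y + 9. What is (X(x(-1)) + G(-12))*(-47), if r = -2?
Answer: 188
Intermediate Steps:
G(y) = 9 + y
x(m) = -2*m
X(f) = -f/2 (X(f) = (2*f)/(-4) = (2*f)*(-¼) = -f/2)
(X(x(-1)) + G(-12))*(-47) = (-(-1)*(-1) + (9 - 12))*(-47) = (-½*2 - 3)*(-47) = (-1 - 3)*(-47) = -4*(-47) = 188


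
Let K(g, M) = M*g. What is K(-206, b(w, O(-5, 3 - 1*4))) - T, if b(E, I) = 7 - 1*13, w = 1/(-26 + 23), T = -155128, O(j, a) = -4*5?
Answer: 156364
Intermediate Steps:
O(j, a) = -20
w = -⅓ (w = 1/(-3) = -⅓ ≈ -0.33333)
b(E, I) = -6 (b(E, I) = 7 - 13 = -6)
K(-206, b(w, O(-5, 3 - 1*4))) - T = -6*(-206) - 1*(-155128) = 1236 + 155128 = 156364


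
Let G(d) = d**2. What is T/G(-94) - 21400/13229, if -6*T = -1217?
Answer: -1118442707/701348664 ≈ -1.5947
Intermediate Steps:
T = 1217/6 (T = -1/6*(-1217) = 1217/6 ≈ 202.83)
T/G(-94) - 21400/13229 = 1217/(6*((-94)**2)) - 21400/13229 = (1217/6)/8836 - 21400*1/13229 = (1217/6)*(1/8836) - 21400/13229 = 1217/53016 - 21400/13229 = -1118442707/701348664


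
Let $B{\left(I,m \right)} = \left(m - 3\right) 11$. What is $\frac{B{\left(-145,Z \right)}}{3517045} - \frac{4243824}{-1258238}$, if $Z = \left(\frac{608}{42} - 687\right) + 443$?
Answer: $\frac{1559269039}{462402465} \approx 3.3721$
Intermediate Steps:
$Z = - \frac{4820}{21}$ ($Z = \left(608 \cdot \frac{1}{42} - 687\right) + 443 = \left(\frac{304}{21} - 687\right) + 443 = - \frac{14123}{21} + 443 = - \frac{4820}{21} \approx -229.52$)
$B{\left(I,m \right)} = -33 + 11 m$ ($B{\left(I,m \right)} = \left(-3 + m\right) 11 = -33 + 11 m$)
$\frac{B{\left(-145,Z \right)}}{3517045} - \frac{4243824}{-1258238} = \frac{-33 + 11 \left(- \frac{4820}{21}\right)}{3517045} - \frac{4243824}{-1258238} = \left(-33 - \frac{53020}{21}\right) \frac{1}{3517045} - - \frac{2121912}{629119} = \left(- \frac{53713}{21}\right) \frac{1}{3517045} + \frac{2121912}{629119} = - \frac{209}{287385} + \frac{2121912}{629119} = \frac{1559269039}{462402465}$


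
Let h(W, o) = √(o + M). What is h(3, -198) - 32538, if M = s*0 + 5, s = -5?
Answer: -32538 + I*√193 ≈ -32538.0 + 13.892*I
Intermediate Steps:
M = 5 (M = -5*0 + 5 = 0 + 5 = 5)
h(W, o) = √(5 + o) (h(W, o) = √(o + 5) = √(5 + o))
h(3, -198) - 32538 = √(5 - 198) - 32538 = √(-193) - 32538 = I*√193 - 32538 = -32538 + I*√193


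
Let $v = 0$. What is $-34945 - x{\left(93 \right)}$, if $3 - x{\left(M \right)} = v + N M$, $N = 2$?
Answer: $-34762$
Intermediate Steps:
$x{\left(M \right)} = 3 - 2 M$ ($x{\left(M \right)} = 3 - \left(0 + 2 M\right) = 3 - 2 M$)
$-34945 - x{\left(93 \right)} = -34945 - \left(3 - 186\right) = -34945 - -183 = -34945 + 183 = -34762$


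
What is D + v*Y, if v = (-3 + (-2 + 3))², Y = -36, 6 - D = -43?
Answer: -95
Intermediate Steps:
D = 49 (D = 6 - 1*(-43) = 6 + 43 = 49)
v = 4 (v = (-3 + 1)² = (-2)² = 4)
D + v*Y = 49 + 4*(-36) = 49 - 144 = -95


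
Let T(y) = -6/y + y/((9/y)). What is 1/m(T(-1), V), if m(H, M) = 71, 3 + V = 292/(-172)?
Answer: 1/71 ≈ 0.014085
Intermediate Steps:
V = -202/43 (V = -3 + 292/(-172) = -3 + 292*(-1/172) = -3 - 73/43 = -202/43 ≈ -4.6977)
T(y) = -6/y + y**2/9 (T(y) = -6/y + y*(y/9) = -6/y + y**2/9)
1/m(T(-1), V) = 1/71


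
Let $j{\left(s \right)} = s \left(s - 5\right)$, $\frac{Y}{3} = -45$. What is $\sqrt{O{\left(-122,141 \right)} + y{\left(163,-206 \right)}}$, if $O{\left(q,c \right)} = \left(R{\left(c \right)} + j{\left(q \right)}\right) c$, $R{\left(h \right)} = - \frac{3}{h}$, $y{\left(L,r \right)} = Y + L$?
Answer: $\sqrt{2184679} \approx 1478.1$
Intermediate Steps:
$Y = -135$ ($Y = 3 \left(-45\right) = -135$)
$y{\left(L,r \right)} = -135 + L$
$j{\left(s \right)} = s \left(-5 + s\right)$
$O{\left(q,c \right)} = c \left(- \frac{3}{c} + q \left(-5 + q\right)\right)$ ($O{\left(q,c \right)} = \left(- \frac{3}{c} + q \left(-5 + q\right)\right) c = c \left(- \frac{3}{c} + q \left(-5 + q\right)\right)$)
$\sqrt{O{\left(-122,141 \right)} + y{\left(163,-206 \right)}} = \sqrt{\left(-3 + 141 \left(-122\right) \left(-5 - 122\right)\right) + \left(-135 + 163\right)} = \sqrt{\left(-3 + 141 \left(-122\right) \left(-127\right)\right) + 28} = \sqrt{\left(-3 + 2184654\right) + 28} = \sqrt{2184651 + 28} = \sqrt{2184679}$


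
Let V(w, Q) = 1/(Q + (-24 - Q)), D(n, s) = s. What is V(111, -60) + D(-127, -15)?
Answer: -361/24 ≈ -15.042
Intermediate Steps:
V(w, Q) = -1/24 (V(w, Q) = 1/(-24) = -1/24)
V(111, -60) + D(-127, -15) = -1/24 - 15 = -361/24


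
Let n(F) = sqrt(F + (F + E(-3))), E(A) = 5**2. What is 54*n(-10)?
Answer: 54*sqrt(5) ≈ 120.75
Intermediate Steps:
E(A) = 25
n(F) = sqrt(25 + 2*F) (n(F) = sqrt(F + (F + 25)) = sqrt(F + (25 + F)) = sqrt(25 + 2*F))
54*n(-10) = 54*sqrt(25 + 2*(-10)) = 54*sqrt(25 - 20) = 54*sqrt(5)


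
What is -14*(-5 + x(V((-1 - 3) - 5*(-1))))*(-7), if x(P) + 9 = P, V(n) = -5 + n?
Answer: -1764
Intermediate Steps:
x(P) = -9 + P
-14*(-5 + x(V((-1 - 3) - 5*(-1))))*(-7) = -14*(-5 + (-9 + (-5 + ((-1 - 3) - 5*(-1)))))*(-7) = -14*(-5 + (-9 + (-5 + (-4 + 5))))*(-7) = -14*(-5 + (-9 + (-5 + 1)))*(-7) = -14*(-5 + (-9 - 4))*(-7) = -14*(-5 - 13)*(-7) = -(-252)*(-7) = -14*126 = -1764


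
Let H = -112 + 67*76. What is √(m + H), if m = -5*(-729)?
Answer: 5*√345 ≈ 92.871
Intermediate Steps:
H = 4980 (H = -112 + 5092 = 4980)
m = 3645
√(m + H) = √(3645 + 4980) = √8625 = 5*√345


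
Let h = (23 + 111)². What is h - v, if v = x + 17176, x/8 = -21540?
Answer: 173100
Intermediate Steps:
x = -172320 (x = 8*(-21540) = -172320)
v = -155144 (v = -172320 + 17176 = -155144)
h = 17956 (h = 134² = 17956)
h - v = 17956 - 1*(-155144) = 17956 + 155144 = 173100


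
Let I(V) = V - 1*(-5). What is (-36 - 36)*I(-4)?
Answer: -72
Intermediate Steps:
I(V) = 5 + V (I(V) = V + 5 = 5 + V)
(-36 - 36)*I(-4) = (-36 - 36)*(5 - 4) = -72*1 = -72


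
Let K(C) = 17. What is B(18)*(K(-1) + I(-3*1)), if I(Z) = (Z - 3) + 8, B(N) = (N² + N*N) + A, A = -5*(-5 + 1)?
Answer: 12692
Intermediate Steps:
A = 20 (A = -5*(-4) = 20)
B(N) = 20 + 2*N² (B(N) = (N² + N*N) + 20 = (N² + N²) + 20 = 2*N² + 20 = 20 + 2*N²)
I(Z) = 5 + Z (I(Z) = (-3 + Z) + 8 = 5 + Z)
B(18)*(K(-1) + I(-3*1)) = (20 + 2*18²)*(17 + (5 - 3*1)) = (20 + 2*324)*(17 + (5 - 3)) = (20 + 648)*(17 + 2) = 668*19 = 12692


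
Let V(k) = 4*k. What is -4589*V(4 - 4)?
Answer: 0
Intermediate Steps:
-4589*V(4 - 4) = -18356*(4 - 4) = -18356*0 = -4589*0 = 0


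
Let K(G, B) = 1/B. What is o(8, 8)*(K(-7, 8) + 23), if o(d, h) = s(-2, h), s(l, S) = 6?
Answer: 555/4 ≈ 138.75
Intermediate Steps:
o(d, h) = 6
o(8, 8)*(K(-7, 8) + 23) = 6*(1/8 + 23) = 6*(185/8) = 555/4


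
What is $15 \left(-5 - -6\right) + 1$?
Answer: $16$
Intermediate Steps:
$15 \left(-5 - -6\right) + 1 = 15 \left(-5 + 6\right) + 1 = 15 \cdot 1 + 1 = 15 + 1 = 16$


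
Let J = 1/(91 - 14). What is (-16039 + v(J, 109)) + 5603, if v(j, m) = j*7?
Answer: -114795/11 ≈ -10436.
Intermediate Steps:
J = 1/77 ≈ 0.012987
v(j, m) = 7*j
(-16039 + v(J, 109)) + 5603 = (-16039 + 7*(1/77)) + 5603 = (-16039 + 1/11) + 5603 = -176428/11 + 5603 = -114795/11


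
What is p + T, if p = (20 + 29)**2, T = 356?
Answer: 2757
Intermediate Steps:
p = 2401 (p = 49**2 = 2401)
p + T = 2401 + 356 = 2757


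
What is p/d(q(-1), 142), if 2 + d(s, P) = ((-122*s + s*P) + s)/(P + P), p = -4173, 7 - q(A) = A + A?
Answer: 1185132/379 ≈ 3127.0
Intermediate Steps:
q(A) = 7 - 2*A (q(A) = 7 - (A + A) = 7 - 2*A)
d(s, P) = -2 + (-121*s + P*s)/(2*P) (d(s, P) = -2 + ((-122*s + s*P) + s)/(P + P) = -2 + ((-122*s + P*s) + s)/((2*P)) = -2 + (-121*s + P*s)*(1/(2*P)) = -2 + (-121*s + P*s)/(2*P))
p/d(q(-1), 142) = -4173*284/(-121*(7 - 2*(-1)) + 142*(-4 + (7 - 2*(-1)))) = -4173*284/(-121*(7 + 2) + 142*(-4 + (7 + 2))) = -4173*284/(-121*9 + 142*(-4 + 9)) = -4173*284/(-1089 + 142*5) = -4173*284/(-1089 + 710) = -4173/((1/2)*(1/142)*(-379)) = -4173/(-379/284) = -4173*(-284/379) = 1185132/379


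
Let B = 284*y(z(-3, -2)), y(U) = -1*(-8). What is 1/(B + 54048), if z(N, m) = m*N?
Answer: 1/56320 ≈ 1.7756e-5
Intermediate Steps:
z(N, m) = N*m
y(U) = 8
B = 2272 (B = 284*8 = 2272)
1/(B + 54048) = 1/(2272 + 54048) = 1/56320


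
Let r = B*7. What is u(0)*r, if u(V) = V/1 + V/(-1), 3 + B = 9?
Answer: 0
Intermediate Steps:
B = 6 (B = -3 + 9 = 6)
r = 42 (r = 6*7 = 42)
u(V) = 0 (u(V) = V*1 + V*(-1) = V - V = 0)
u(0)*r = 0*42 = 0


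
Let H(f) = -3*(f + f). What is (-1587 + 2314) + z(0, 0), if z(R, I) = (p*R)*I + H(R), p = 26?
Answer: 727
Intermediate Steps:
H(f) = -6*f
z(R, I) = -6*R + 26*I*R (z(R, I) = (26*R)*I - 6*R = 26*I*R - 6*R = -6*R + 26*I*R)
(-1587 + 2314) + z(0, 0) = (-1587 + 2314) + 2*0*(-3 + 13*0) = 727 + 2*0*(-3 + 0) = 727 + 2*0*(-3) = 727 + 0 = 727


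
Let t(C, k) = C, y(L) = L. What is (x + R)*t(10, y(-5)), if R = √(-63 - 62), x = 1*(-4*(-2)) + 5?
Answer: 130 + 50*I*√5 ≈ 130.0 + 111.8*I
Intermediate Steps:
x = 13 (x = 1*8 + 5 = 8 + 5 = 13)
R = 5*I*√5 (R = √(-125) = 5*I*√5 ≈ 11.18*I)
(x + R)*t(10, y(-5)) = (13 + 5*I*√5)*10 = 130 + 50*I*√5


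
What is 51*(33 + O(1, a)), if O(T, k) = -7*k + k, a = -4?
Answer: 2907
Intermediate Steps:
O(T, k) = -6*k
51*(33 + O(1, a)) = 51*(33 - 6*(-4)) = 51*(33 + 24) = 51*57 = 2907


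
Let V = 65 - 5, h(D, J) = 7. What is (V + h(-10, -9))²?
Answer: 4489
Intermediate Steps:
V = 60
(V + h(-10, -9))² = (60 + 7)² = 67² = 4489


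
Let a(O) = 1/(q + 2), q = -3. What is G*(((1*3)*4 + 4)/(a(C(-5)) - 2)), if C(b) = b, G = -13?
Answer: 208/3 ≈ 69.333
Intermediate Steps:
a(O) = -1 (a(O) = 1/(-3 + 2) = 1/(-1) = -1)
G*(((1*3)*4 + 4)/(a(C(-5)) - 2)) = -13*((1*3)*4 + 4)/(-1 - 2) = -13*(3*4 + 4)/(-3) = -13*(12 + 4)*(-1)/3 = -208*(-1)/3 = -13*(-16/3) = 208/3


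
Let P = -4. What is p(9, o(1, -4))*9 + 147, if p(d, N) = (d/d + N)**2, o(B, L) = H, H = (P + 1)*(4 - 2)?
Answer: 372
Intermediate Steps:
H = -6 (H = (-4 + 1)*(4 - 2) = -3*2 = -6)
o(B, L) = -6
p(d, N) = (1 + N)**2
p(9, o(1, -4))*9 + 147 = (1 - 6)**2*9 + 147 = (-5)**2*9 + 147 = 25*9 + 147 = 225 + 147 = 372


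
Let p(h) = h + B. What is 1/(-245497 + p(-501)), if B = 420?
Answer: -1/245578 ≈ -4.0720e-6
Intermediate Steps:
p(h) = 420 + h (p(h) = h + 420 = 420 + h)
1/(-245497 + p(-501)) = 1/(-245497 + (420 - 501)) = 1/(-245497 - 81) = 1/(-245578) = -1/245578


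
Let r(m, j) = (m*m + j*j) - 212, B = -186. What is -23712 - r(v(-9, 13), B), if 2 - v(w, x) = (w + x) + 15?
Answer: -58385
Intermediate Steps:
v(w, x) = -13 - w - x (v(w, x) = 2 - ((w + x) + 15) = 2 - (15 + w + x) = 2 + (-15 - w - x) = -13 - w - x)
r(m, j) = -212 + j² + m² (r(m, j) = (m² + j²) - 212 = (j² + m²) - 212 = -212 + j² + m²)
-23712 - r(v(-9, 13), B) = -23712 - (-212 + (-186)² + (-13 - 1*(-9) - 1*13)²) = -23712 - (-212 + 34596 + (-13 + 9 - 13)²) = -23712 - (-212 + 34596 + (-17)²) = -23712 - (-212 + 34596 + 289) = -23712 - 1*34673 = -23712 - 34673 = -58385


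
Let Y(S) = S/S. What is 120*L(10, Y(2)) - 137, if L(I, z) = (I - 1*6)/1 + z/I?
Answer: 355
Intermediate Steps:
Y(S) = 1
L(I, z) = -6 + I + z/I (L(I, z) = (I - 6)*1 + z/I = (-6 + I)*1 + z/I = (-6 + I) + z/I = -6 + I + z/I)
120*L(10, Y(2)) - 137 = 120*(-6 + 10 + 1/10) - 137 = 120*(-6 + 10 + 1*(⅒)) - 137 = 120*(-6 + 10 + ⅒) - 137 = 120*(41/10) - 137 = 492 - 137 = 355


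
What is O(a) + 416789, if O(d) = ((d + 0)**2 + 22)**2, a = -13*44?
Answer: 107064183225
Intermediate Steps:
a = -572
O(d) = (22 + d**2)**2 (O(d) = (d**2 + 22)**2 = (22 + d**2)**2)
O(a) + 416789 = (22 + (-572)**2)**2 + 416789 = (22 + 327184)**2 + 416789 = 327206**2 + 416789 = 107063766436 + 416789 = 107064183225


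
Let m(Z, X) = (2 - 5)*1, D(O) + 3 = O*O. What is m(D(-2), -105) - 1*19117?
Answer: -19120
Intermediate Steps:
D(O) = -3 + O**2 (D(O) = -3 + O*O = -3 + O**2)
m(Z, X) = -3 (m(Z, X) = -3*1 = -3)
m(D(-2), -105) - 1*19117 = -3 - 1*19117 = -3 - 19117 = -19120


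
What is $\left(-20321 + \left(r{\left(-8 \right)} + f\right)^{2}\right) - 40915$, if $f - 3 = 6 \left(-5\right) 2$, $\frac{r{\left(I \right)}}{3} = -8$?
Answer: $-54675$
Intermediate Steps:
$r{\left(I \right)} = -24$ ($r{\left(I \right)} = 3 \left(-8\right) = -24$)
$f = -57$ ($f = 3 + 6 \left(-5\right) 2 = 3 - 60 = -57$)
$\left(-20321 + \left(r{\left(-8 \right)} + f\right)^{2}\right) - 40915 = \left(-20321 + \left(-24 - 57\right)^{2}\right) - 40915 = \left(-20321 + \left(-81\right)^{2}\right) - 40915 = \left(-20321 + 6561\right) - 40915 = -13760 - 40915 = -54675$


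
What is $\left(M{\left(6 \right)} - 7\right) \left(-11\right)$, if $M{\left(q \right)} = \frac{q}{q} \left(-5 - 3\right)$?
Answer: $165$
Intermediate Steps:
$M{\left(q \right)} = -8$ ($M{\left(q \right)} = 1 \left(-8\right) = -8$)
$\left(M{\left(6 \right)} - 7\right) \left(-11\right) = \left(-8 - 7\right) \left(-11\right) = \left(-15\right) \left(-11\right) = 165$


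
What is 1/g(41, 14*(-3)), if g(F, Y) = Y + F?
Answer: -1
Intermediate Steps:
g(F, Y) = F + Y
1/g(41, 14*(-3)) = 1/(41 + 14*(-3)) = 1/(41 - 42) = 1/(-1) = -1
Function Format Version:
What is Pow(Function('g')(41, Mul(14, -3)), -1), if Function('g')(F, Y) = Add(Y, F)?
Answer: -1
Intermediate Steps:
Function('g')(F, Y) = Add(F, Y)
Pow(Function('g')(41, Mul(14, -3)), -1) = Pow(Add(41, Mul(14, -3)), -1) = Pow(Add(41, -42), -1) = Pow(-1, -1) = -1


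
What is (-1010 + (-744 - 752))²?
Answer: 6280036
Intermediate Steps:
(-1010 + (-744 - 752))² = (-1010 - 1496)² = (-2506)² = 6280036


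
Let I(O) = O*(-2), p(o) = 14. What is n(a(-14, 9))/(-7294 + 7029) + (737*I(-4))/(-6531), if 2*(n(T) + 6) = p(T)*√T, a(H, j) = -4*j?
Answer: -1523254/1730715 - 42*I/265 ≈ -0.88013 - 0.15849*I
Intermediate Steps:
I(O) = -2*O
n(T) = -6 + 7*√T (n(T) = -6 + (14*√T)/2 = -6 + 7*√T)
n(a(-14, 9))/(-7294 + 7029) + (737*I(-4))/(-6531) = (-6 + 7*√(-4*9))/(-7294 + 7029) + (737*(-2*(-4)))/(-6531) = (-6 + 7*√(-36))/(-265) + (737*8)*(-1/6531) = (-6 + 7*(6*I))*(-1/265) + 5896*(-1/6531) = (-6 + 42*I)*(-1/265) - 5896/6531 = (6/265 - 42*I/265) - 5896/6531 = -1523254/1730715 - 42*I/265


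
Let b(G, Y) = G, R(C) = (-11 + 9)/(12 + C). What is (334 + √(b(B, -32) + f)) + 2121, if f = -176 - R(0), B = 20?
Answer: 2455 + I*√5610/6 ≈ 2455.0 + 12.483*I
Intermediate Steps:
R(C) = -2/(12 + C)
f = -1055/6 (f = -176 - (-2)/(12 + 0) = -176 - (-2)/12 = -176 - 1*(-⅙) = -176 + ⅙ = -1055/6 ≈ -175.83)
(334 + √(b(B, -32) + f)) + 2121 = (334 + √(20 - 1055/6)) + 2121 = (334 + √(-935/6)) + 2121 = (334 + I*√5610/6) + 2121 = 2455 + I*√5610/6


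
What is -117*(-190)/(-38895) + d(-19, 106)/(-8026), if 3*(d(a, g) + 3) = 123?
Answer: -5996533/10405709 ≈ -0.57627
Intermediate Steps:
d(a, g) = 38 (d(a, g) = -3 + (⅓)*123 = -3 + 41 = 38)
-117*(-190)/(-38895) + d(-19, 106)/(-8026) = -117*(-190)/(-38895) + 38/(-8026) = 22230*(-1/38895) + 38*(-1/8026) = -1482/2593 - 19/4013 = -5996533/10405709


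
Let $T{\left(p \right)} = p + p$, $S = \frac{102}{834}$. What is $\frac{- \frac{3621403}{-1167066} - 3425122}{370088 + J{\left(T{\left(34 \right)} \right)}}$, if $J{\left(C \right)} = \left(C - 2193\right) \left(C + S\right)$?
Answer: $- \frac{555630233680211}{36553215529062} \approx -15.201$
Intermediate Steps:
$S = \frac{17}{139}$ ($S = 102 \cdot \frac{1}{834} = \frac{17}{139} \approx 0.1223$)
$T{\left(p \right)} = 2 p$
$J{\left(C \right)} = \left(-2193 + C\right) \left(\frac{17}{139} + C\right)$ ($J{\left(C \right)} = \left(C - 2193\right) \left(C + \frac{17}{139}\right) = \left(-2193 + C\right) \left(\frac{17}{139} + C\right)$)
$\frac{- \frac{3621403}{-1167066} - 3425122}{370088 + J{\left(T{\left(34 \right)} \right)}} = \frac{- \frac{3621403}{-1167066} - 3425122}{370088 - \left(\frac{37281}{139} - 4624 + \frac{304810}{139} \cdot 2 \cdot 34\right)} = \frac{\left(-3621403\right) \left(- \frac{1}{1167066}\right) - 3425122}{370088 - \left(\frac{20764361}{139} - 4624\right)} = \frac{\frac{3621403}{1167066} - 3425122}{370088 - \frac{20121625}{139}} = - \frac{3997339810649}{1167066 \left(370088 - \frac{20121625}{139}\right)} = - \frac{3997339810649}{1167066 \cdot \frac{31320607}{139}} = \left(- \frac{3997339810649}{1167066}\right) \frac{139}{31320607} = - \frac{555630233680211}{36553215529062}$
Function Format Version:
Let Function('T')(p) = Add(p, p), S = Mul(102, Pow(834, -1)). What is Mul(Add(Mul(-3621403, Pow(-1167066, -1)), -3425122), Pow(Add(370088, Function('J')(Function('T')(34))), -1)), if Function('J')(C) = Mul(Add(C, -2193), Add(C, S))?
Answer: Rational(-555630233680211, 36553215529062) ≈ -15.201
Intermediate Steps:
S = Rational(17, 139) (S = Mul(102, Rational(1, 834)) = Rational(17, 139) ≈ 0.12230)
Function('T')(p) = Mul(2, p)
Function('J')(C) = Mul(Add(-2193, C), Add(Rational(17, 139), C)) (Function('J')(C) = Mul(Add(C, -2193), Add(C, Rational(17, 139))) = Mul(Add(-2193, C), Add(Rational(17, 139), C)))
Mul(Add(Mul(-3621403, Pow(-1167066, -1)), -3425122), Pow(Add(370088, Function('J')(Function('T')(34))), -1)) = Mul(Add(Mul(-3621403, Pow(-1167066, -1)), -3425122), Pow(Add(370088, Add(Rational(-37281, 139), Pow(Mul(2, 34), 2), Mul(Rational(-304810, 139), Mul(2, 34)))), -1)) = Mul(Add(Mul(-3621403, Rational(-1, 1167066)), -3425122), Pow(Add(370088, Add(Rational(-37281, 139), Pow(68, 2), Mul(Rational(-304810, 139), 68))), -1)) = Mul(Add(Rational(3621403, 1167066), -3425122), Pow(Add(370088, Add(Rational(-37281, 139), 4624, Rational(-20727080, 139))), -1)) = Mul(Rational(-3997339810649, 1167066), Pow(Add(370088, Rational(-20121625, 139)), -1)) = Mul(Rational(-3997339810649, 1167066), Pow(Rational(31320607, 139), -1)) = Mul(Rational(-3997339810649, 1167066), Rational(139, 31320607)) = Rational(-555630233680211, 36553215529062)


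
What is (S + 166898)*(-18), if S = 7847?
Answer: -3145410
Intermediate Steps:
(S + 166898)*(-18) = (7847 + 166898)*(-18) = 174745*(-18) = -3145410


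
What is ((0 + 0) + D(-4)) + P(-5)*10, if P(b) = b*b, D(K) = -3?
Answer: 247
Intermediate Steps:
P(b) = b²
((0 + 0) + D(-4)) + P(-5)*10 = ((0 + 0) - 3) + (-5)²*10 = (0 - 3) + 25*10 = -3 + 250 = 247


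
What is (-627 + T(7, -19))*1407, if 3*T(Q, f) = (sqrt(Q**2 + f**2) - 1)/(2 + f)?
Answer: -14996744/17 - 469*sqrt(410)/17 ≈ -8.8272e+5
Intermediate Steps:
T(Q, f) = (-1 + sqrt(Q**2 + f**2))/(3*(2 + f)) (T(Q, f) = ((sqrt(Q**2 + f**2) - 1)/(2 + f))/3 = ((-1 + sqrt(Q**2 + f**2))/(2 + f))/3 = (-1 + sqrt(Q**2 + f**2))/(3*(2 + f)))
(-627 + T(7, -19))*1407 = (-627 + (-1 + sqrt(7**2 + (-19)**2))/(3*(2 - 19)))*1407 = (-627 + (1/3)*(-1 + sqrt(49 + 361))/(-17))*1407 = (-627 + (1/3)*(-1/17)*(-1 + sqrt(410)))*1407 = (-627 + (1/51 - sqrt(410)/51))*1407 = (-31976/51 - sqrt(410)/51)*1407 = -14996744/17 - 469*sqrt(410)/17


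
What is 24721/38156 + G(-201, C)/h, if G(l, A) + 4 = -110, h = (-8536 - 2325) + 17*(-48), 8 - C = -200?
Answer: 293016901/445547612 ≈ 0.65766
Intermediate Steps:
C = 208 (C = 8 - 1*(-200) = 8 + 200 = 208)
h = -11677 (h = -10861 - 816 = -11677)
G(l, A) = -114 (G(l, A) = -4 - 110 = -114)
24721/38156 + G(-201, C)/h = 24721/38156 - 114/(-11677) = 24721*(1/38156) - 114*(-1/11677) = 24721/38156 + 114/11677 = 293016901/445547612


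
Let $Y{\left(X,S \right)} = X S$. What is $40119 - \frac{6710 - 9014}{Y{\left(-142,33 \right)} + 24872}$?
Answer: $\frac{404922219}{10093} \approx 40119.0$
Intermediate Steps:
$Y{\left(X,S \right)} = S X$
$40119 - \frac{6710 - 9014}{Y{\left(-142,33 \right)} + 24872} = 40119 - \frac{6710 - 9014}{33 \left(-142\right) + 24872} = 40119 - - \frac{2304}{-4686 + 24872} = 40119 - - \frac{2304}{20186} = 40119 - \left(-2304\right) \frac{1}{20186} = 40119 - - \frac{1152}{10093} = 40119 + \frac{1152}{10093} = \frac{404922219}{10093}$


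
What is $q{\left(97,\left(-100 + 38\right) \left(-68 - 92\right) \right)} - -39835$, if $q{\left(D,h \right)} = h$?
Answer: $49755$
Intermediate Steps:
$q{\left(97,\left(-100 + 38\right) \left(-68 - 92\right) \right)} - -39835 = \left(-100 + 38\right) \left(-68 - 92\right) - -39835 = \left(-62\right) \left(-160\right) + 39835 = 9920 + 39835 = 49755$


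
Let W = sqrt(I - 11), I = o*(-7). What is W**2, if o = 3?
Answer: -32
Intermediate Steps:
I = -21 (I = 3*(-7) = -21)
W = 4*I*sqrt(2) (W = sqrt(-21 - 11) = sqrt(-32) = 4*I*sqrt(2) ≈ 5.6569*I)
W**2 = (4*I*sqrt(2))**2 = -32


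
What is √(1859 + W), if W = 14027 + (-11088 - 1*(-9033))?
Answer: √13831 ≈ 117.61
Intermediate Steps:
W = 11972 (W = 14027 + (-11088 + 9033) = 14027 - 2055 = 11972)
√(1859 + W) = √(1859 + 11972) = √13831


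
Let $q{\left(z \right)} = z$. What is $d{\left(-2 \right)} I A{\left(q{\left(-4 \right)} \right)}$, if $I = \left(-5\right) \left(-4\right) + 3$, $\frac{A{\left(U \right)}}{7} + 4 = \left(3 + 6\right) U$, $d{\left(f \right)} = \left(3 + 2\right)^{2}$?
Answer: $-161000$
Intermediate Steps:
$d{\left(f \right)} = 25$ ($d{\left(f \right)} = 5^{2} = 25$)
$A{\left(U \right)} = -28 + 63 U$ ($A{\left(U \right)} = -28 + 7 \left(3 + 6\right) U = -28 + 7 \cdot 9 U = -28 + 63 U$)
$I = 23$ ($I = 20 + 3 = 23$)
$d{\left(-2 \right)} I A{\left(q{\left(-4 \right)} \right)} = 25 \cdot 23 \left(-28 + 63 \left(-4\right)\right) = 575 \left(-28 - 252\right) = 575 \left(-280\right) = -161000$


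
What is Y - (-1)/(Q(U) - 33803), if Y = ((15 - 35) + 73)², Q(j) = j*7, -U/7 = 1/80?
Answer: 7596347721/2704289 ≈ 2809.0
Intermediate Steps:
U = -7/80 ≈ -0.087500
Q(j) = 7*j
Y = 2809 (Y = (-20 + 73)² = 53² = 2809)
Y - (-1)/(Q(U) - 33803) = 2809 - (-1)/(7*(-7/80) - 33803) = 2809 - (-1)/(-49/80 - 33803) = 2809 - (-1)/(-2704289/80) = 2809 - (-1)*(-80)/2704289 = 2809 - 1*80/2704289 = 2809 - 80/2704289 = 7596347721/2704289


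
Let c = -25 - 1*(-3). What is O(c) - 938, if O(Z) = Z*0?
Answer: -938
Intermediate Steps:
c = -22 (c = -25 + 3 = -22)
O(Z) = 0
O(c) - 938 = 0 - 938 = -938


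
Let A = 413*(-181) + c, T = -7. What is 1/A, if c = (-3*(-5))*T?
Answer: -1/74858 ≈ -1.3359e-5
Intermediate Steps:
c = -105 (c = -3*(-5)*(-7) = 15*(-7) = -105)
A = -74858 (A = 413*(-181) - 105 = -74753 - 105 = -74858)
1/A = 1/(-74858) = -1/74858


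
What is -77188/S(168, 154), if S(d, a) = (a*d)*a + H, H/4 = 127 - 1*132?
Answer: -19297/996067 ≈ -0.019373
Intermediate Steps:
H = -20 (H = 4*(127 - 1*132) = 4*(127 - 132) = 4*(-5) = -20)
S(d, a) = -20 + d*a**2 (S(d, a) = (a*d)*a - 20 = d*a**2 - 20 = -20 + d*a**2)
-77188/S(168, 154) = -77188/(-20 + 168*154**2) = -77188/(-20 + 168*23716) = -77188/(-20 + 3984288) = -77188/3984268 = -77188*1/3984268 = -19297/996067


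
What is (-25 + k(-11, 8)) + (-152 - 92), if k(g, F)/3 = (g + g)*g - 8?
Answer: 433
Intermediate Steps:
k(g, F) = -24 + 6*g² (k(g, F) = 3*((g + g)*g - 8) = 3*((2*g)*g - 8) = 3*(2*g² - 8) = 3*(-8 + 2*g²) = -24 + 6*g²)
(-25 + k(-11, 8)) + (-152 - 92) = (-25 + (-24 + 6*(-11)²)) + (-152 - 92) = (-25 + (-24 + 6*121)) - 244 = (-25 + (-24 + 726)) - 244 = (-25 + 702) - 244 = 677 - 244 = 433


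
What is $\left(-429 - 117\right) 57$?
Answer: $-31122$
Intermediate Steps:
$\left(-429 - 117\right) 57 = \left(-546\right) 57 = -31122$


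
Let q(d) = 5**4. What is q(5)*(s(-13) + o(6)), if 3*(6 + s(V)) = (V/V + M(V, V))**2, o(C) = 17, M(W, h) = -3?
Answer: 23125/3 ≈ 7708.3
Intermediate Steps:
q(d) = 625
s(V) = -14/3 (s(V) = -6 + (V/V - 3)**2/3 = -6 + (1 - 3)**2/3 = -6 + (1/3)*(-2)**2 = -6 + (1/3)*4 = -6 + 4/3 = -14/3)
q(5)*(s(-13) + o(6)) = 625*(-14/3 + 17) = 625*(37/3) = 23125/3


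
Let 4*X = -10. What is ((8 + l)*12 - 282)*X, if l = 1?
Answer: 435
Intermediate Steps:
X = -5/2 (X = (¼)*(-10) = -5/2 ≈ -2.5000)
((8 + l)*12 - 282)*X = ((8 + 1)*12 - 282)*(-5/2) = (9*12 - 282)*(-5/2) = (108 - 282)*(-5/2) = -174*(-5/2) = 435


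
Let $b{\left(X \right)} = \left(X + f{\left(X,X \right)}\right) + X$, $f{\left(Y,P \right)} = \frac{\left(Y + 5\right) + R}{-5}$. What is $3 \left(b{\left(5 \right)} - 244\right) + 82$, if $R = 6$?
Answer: $- \frac{3148}{5} \approx -629.6$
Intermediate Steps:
$f{\left(Y,P \right)} = - \frac{11}{5} - \frac{Y}{5}$ ($f{\left(Y,P \right)} = \frac{\left(Y + 5\right) + 6}{-5} = \left(\left(5 + Y\right) + 6\right) \left(- \frac{1}{5}\right) = \left(11 + Y\right) \left(- \frac{1}{5}\right) = - \frac{11}{5} - \frac{Y}{5}$)
$b{\left(X \right)} = - \frac{11}{5} + \frac{9 X}{5}$ ($b{\left(X \right)} = \left(X - \left(\frac{11}{5} + \frac{X}{5}\right)\right) + X = \left(- \frac{11}{5} + \frac{4 X}{5}\right) + X = - \frac{11}{5} + \frac{9 X}{5}$)
$3 \left(b{\left(5 \right)} - 244\right) + 82 = 3 \left(\left(- \frac{11}{5} + \frac{9}{5} \cdot 5\right) - 244\right) + 82 = 3 \left(\left(- \frac{11}{5} + 9\right) - 244\right) + 82 = 3 \left(\frac{34}{5} - 244\right) + 82 = 3 \left(- \frac{1186}{5}\right) + 82 = - \frac{3558}{5} + 82 = - \frac{3148}{5}$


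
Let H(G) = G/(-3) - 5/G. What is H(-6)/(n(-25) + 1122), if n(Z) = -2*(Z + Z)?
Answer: 17/7332 ≈ 0.0023186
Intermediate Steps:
n(Z) = -4*Z
H(G) = -5/G - G/3 (H(G) = G*(-⅓) - 5/G = -G/3 - 5/G = -5/G - G/3)
H(-6)/(n(-25) + 1122) = (-5/(-6) - ⅓*(-6))/(-4*(-25) + 1122) = (-5*(-⅙) + 2)/(100 + 1122) = (⅚ + 2)/1222 = (17/6)*(1/1222) = 17/7332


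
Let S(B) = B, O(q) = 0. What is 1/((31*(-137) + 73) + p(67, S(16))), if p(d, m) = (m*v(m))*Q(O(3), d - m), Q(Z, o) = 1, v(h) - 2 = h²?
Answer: -1/46 ≈ -0.021739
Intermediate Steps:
v(h) = 2 + h²
p(d, m) = m*(2 + m²) (p(d, m) = (m*(2 + m²))*1 = m*(2 + m²))
1/((31*(-137) + 73) + p(67, S(16))) = 1/((31*(-137) + 73) + 16*(2 + 16²)) = 1/((-4247 + 73) + 16*(2 + 256)) = 1/(-4174 + 16*258) = 1/(-4174 + 4128) = 1/(-46) = -1/46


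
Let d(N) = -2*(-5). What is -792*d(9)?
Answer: -7920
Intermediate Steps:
d(N) = 10
-792*d(9) = -792*10 = -24*330 = -7920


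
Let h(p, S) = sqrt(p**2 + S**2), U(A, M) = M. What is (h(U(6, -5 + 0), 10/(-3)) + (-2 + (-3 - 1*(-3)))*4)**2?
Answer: 901/9 - 80*sqrt(13)/3 ≈ 3.9631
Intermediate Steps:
h(p, S) = sqrt(S**2 + p**2)
(h(U(6, -5 + 0), 10/(-3)) + (-2 + (-3 - 1*(-3)))*4)**2 = (sqrt((10/(-3))**2 + (-5 + 0)**2) + (-2 + (-3 - 1*(-3)))*4)**2 = (sqrt((10*(-1/3))**2 + (-5)**2) + (-2 + (-3 + 3))*4)**2 = (sqrt((-10/3)**2 + 25) + (-2 + 0)*4)**2 = (sqrt(100/9 + 25) - 2*4)**2 = (sqrt(325/9) - 8)**2 = (5*sqrt(13)/3 - 8)**2 = (-8 + 5*sqrt(13)/3)**2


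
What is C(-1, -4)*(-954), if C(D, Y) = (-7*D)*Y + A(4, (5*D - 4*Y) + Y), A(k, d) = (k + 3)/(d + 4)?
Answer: 287154/11 ≈ 26105.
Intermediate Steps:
A(k, d) = (3 + k)/(4 + d)
C(D, Y) = 7/(4 - 3*Y + 5*D) - 7*D*Y (C(D, Y) = (-7*D)*Y + (3 + 4)/(4 + ((5*D - 4*Y) + Y)) = -7*D*Y + 7/(4 + ((-4*Y + 5*D) + Y)) = -7*D*Y + 7/(4 + (-3*Y + 5*D)) = -7*D*Y + 7/(4 - 3*Y + 5*D) = 7/(4 - 3*Y + 5*D) - 7*D*Y)
C(-1, -4)*(-954) = (7*(1 - 1*(-1)*(-4)*(4 - 3*(-4) + 5*(-1)))/(4 - 3*(-4) + 5*(-1)))*(-954) = (7*(1 - 1*(-1)*(-4)*(4 + 12 - 5))/(4 + 12 - 5))*(-954) = (7*(1 - 1*(-1)*(-4)*11)/11)*(-954) = (7*(1/11)*(1 - 44))*(-954) = (7*(1/11)*(-43))*(-954) = -301/11*(-954) = 287154/11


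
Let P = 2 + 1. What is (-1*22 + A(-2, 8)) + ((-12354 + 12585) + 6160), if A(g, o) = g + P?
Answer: 6370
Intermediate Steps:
P = 3
A(g, o) = 3 + g (A(g, o) = g + 3 = 3 + g)
(-1*22 + A(-2, 8)) + ((-12354 + 12585) + 6160) = (-1*22 + (3 - 2)) + ((-12354 + 12585) + 6160) = (-22 + 1) + (231 + 6160) = -21 + 6391 = 6370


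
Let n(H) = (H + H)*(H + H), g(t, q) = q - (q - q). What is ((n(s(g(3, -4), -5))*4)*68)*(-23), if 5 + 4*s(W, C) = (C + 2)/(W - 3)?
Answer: -1601536/49 ≈ -32684.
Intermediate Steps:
g(t, q) = q (g(t, q) = q - 1*0 = q + 0 = q)
s(W, C) = -5/4 + (2 + C)/(4*(-3 + W)) (s(W, C) = -5/4 + ((C + 2)/(W - 3))/4 = -5/4 + ((2 + C)/(-3 + W))/4 = -5/4 + (2 + C)/(4*(-3 + W)))
n(H) = 4*H**2 (n(H) = (2*H)*(2*H) = 4*H**2)
((n(s(g(3, -4), -5))*4)*68)*(-23) = (((4*((17 - 5 - 5*(-4))/(4*(-3 - 4)))**2)*4)*68)*(-23) = (((4*((1/4)*(17 - 5 + 20)/(-7))**2)*4)*68)*(-23) = (((4*((1/4)*(-1/7)*32)**2)*4)*68)*(-23) = (((4*(-8/7)**2)*4)*68)*(-23) = (((4*(64/49))*4)*68)*(-23) = (((256/49)*4)*68)*(-23) = ((1024/49)*68)*(-23) = (69632/49)*(-23) = -1601536/49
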